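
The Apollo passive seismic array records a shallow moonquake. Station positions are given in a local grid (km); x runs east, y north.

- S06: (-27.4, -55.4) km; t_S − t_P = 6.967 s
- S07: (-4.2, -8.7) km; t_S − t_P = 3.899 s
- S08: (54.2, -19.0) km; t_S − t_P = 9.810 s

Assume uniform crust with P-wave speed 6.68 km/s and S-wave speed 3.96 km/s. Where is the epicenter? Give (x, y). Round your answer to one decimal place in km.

-36.1 km east, 11.8 km north

Distance from S−P lag: d = Δt · v_P v_S / (v_P − v_S) = Δt · (6.68·3.96)/(6.68−3.96) ≈ 9.7253·Δt.
So d_S06 = 67.76, d_S07 = 37.92, d_S08 = 95.41 km.
Circle about each station: (x + 27.4)² + (y + 55.4)² = 67.76²; (x + 4.2)² + (y + 8.7)² = 37.92²; (x − 54.2)² + (y + 19.0)² = 95.41².
Subtracting pairs of circle equations eliminates x²+y² and gives linear equations (the radical axes):
46.4 x + 93.4 y = -573.10
163.2 x + 72.8 y = -5032.93
Solving the 2×2 system: x ≈ -36.1, y ≈ 11.8 km.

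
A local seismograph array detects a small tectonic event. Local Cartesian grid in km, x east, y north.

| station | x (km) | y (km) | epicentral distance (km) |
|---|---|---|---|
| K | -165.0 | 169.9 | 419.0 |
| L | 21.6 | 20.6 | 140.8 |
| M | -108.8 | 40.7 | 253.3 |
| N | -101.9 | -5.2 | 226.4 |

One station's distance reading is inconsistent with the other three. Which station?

K

Solve using three stations at a time. Using L, M, N (subtract circle equations pairwise → linear system) gives (x, y) ≈ (107.7, -90.8).
Distances from that point to each station vs reported:
  K: calculated 377.2 vs reported 419.0 → residual 41.8 km
  L: calculated 140.8 vs reported 140.8 → residual 0.0 km
  M: calculated 253.3 vs reported 253.3 → residual 0.0 km
  N: calculated 226.4 vs reported 226.4 → residual 0.0 km
L, M, N are mutually consistent (residuals ≈ 0); K is off by 41.8 km.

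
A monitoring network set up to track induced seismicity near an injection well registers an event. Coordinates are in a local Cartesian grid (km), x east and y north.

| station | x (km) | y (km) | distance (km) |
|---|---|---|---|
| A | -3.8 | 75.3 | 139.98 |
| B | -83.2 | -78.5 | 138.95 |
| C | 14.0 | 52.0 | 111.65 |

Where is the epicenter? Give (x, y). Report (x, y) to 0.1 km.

(53.3, -52.5)

Circle about each station: (x + 3.8)² + (y − 75.3)² = 139.98²; (x + 83.2)² + (y + 78.5)² = 138.95²; (x − 14.0)² + (y − 52.0)² = 111.65².
Subtracting the A equation from the B and C equations removes the quadratic terms:
-158.8 x − 307.6 y = 7687.26
35.6 x − 46.6 y = 4344.15
Solving the 2×2 system: x ≈ 53.3, y ≈ -52.5 km.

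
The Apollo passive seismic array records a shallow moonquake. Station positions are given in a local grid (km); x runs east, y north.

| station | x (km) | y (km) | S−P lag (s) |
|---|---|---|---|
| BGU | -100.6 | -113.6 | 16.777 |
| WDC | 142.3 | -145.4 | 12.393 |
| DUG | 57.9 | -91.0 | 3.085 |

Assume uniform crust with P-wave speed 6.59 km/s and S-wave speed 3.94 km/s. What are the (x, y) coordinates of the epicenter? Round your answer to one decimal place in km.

x ≈ 55.1 km, y ≈ -60.9 km

Distance from S−P lag: d = Δt · v_P v_S / (v_P − v_S) = Δt · (6.59·3.94)/(6.59−3.94) ≈ 9.7980·Δt.
So d_BGU = 164.38, d_WDC = 121.43, d_DUG = 30.23 km.
Circle about each station: (x + 100.6)² + (y + 113.6)² = 164.38²; (x − 142.3)² + (y + 145.4)² = 121.43²; (x − 57.9)² + (y + 91.0)² = 30.23².
Subtracting the BGU equation from the WDC and DUG equations removes the quadratic terms:
485.8 x − 63.6 y = 30640.67
317.0 x + 45.2 y = 14715.02
Solving the 2×2 system: x ≈ 55.1, y ≈ -60.9 km.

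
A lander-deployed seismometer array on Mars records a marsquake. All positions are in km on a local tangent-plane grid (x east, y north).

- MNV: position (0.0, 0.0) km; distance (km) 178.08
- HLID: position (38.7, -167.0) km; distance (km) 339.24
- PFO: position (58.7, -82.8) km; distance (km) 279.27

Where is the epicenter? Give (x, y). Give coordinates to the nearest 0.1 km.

-116.6 km east, 134.6 km north

Circle about each station: x² + y² = 178.08²; (x − 38.7)² + (y + 167.0)² = 339.24²; (x − 58.7)² + (y + 82.8)² = 279.27².
Subtracting the MNV equation from the HLID and PFO equations removes the quadratic terms:
77.4 x − 334.0 y = -53984.60
117.4 x − 165.6 y = -35977.72
Solving the 2×2 system: x ≈ -116.6, y ≈ 134.6 km.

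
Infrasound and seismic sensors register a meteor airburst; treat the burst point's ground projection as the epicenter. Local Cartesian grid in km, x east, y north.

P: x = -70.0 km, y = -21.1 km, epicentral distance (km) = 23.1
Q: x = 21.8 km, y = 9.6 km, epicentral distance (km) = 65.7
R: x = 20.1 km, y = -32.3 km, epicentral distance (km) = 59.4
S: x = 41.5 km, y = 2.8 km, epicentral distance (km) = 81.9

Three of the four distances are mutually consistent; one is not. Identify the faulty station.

Solve using three stations at a time. Using Q, R, S (subtract circle equations pairwise → linear system) gives (x, y) ≈ (-37.5, -18.4).
Distances from that point to each station vs reported:
  P: calculated 32.6 vs reported 23.1 → residual 9.5 km
  Q: calculated 65.6 vs reported 65.7 → residual 0.1 km
  R: calculated 59.3 vs reported 59.4 → residual 0.1 km
  S: calculated 81.8 vs reported 81.9 → residual 0.1 km
Q, R, S are mutually consistent (residuals ≈ 0); P is off by 9.5 km.

P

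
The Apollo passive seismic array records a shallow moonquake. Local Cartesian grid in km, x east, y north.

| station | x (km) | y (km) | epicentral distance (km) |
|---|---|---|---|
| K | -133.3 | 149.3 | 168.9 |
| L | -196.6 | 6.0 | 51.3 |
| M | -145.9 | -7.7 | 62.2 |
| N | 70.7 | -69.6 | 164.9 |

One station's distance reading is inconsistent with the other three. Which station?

L

Solve using three stations at a time. Using K, M, N (subtract circle equations pairwise → linear system) gives (x, y) ≈ (-83.9, -12.2).
Distances from that point to each station vs reported:
  K: calculated 168.9 vs reported 168.9 → residual 0.0 km
  L: calculated 114.2 vs reported 51.3 → residual 62.9 km
  M: calculated 62.2 vs reported 62.2 → residual 0.0 km
  N: calculated 164.9 vs reported 164.9 → residual 0.0 km
K, M, N are mutually consistent (residuals ≈ 0); L is off by 62.9 km.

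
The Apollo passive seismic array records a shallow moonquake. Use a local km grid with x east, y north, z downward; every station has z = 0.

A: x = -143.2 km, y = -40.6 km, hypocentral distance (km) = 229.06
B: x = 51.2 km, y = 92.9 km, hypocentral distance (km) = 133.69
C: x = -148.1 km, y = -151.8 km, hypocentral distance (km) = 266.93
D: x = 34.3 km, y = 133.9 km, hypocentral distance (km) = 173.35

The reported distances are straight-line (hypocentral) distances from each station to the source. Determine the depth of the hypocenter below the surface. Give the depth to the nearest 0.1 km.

Each station gives a sphere (x−x_i)² + (y−y_i)² + z² = d_i² (stations at z=0).
Subtracting the A sphere from B and C: z² cancels, leaving linear equations in x and y:
388.8 x + 267.0 y = 23692.72
-9.8 x − 222.4 y = 4039.11
Solving: x ≈ 75.701, y ≈ -21.497 km (keep extra digits for the depth step; rounded: 75.7, -21.5).
Then from the A sphere: z² = 229.06² − (x + 143.2)² − (y + 40.6)² with x = 75.701, y = -21.497, so z ≈ 64.699 ≈ 64.7 km.

z ≈ 64.7 km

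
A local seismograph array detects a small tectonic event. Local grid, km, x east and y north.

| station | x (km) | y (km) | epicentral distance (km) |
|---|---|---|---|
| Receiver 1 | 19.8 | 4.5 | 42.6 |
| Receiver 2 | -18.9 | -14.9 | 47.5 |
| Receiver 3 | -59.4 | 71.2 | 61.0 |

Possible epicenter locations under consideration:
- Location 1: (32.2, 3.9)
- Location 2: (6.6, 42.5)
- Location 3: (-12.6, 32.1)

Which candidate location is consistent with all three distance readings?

Location 3

For each candidate, compare |candidate − station| to the reported distance:
Location 1: residuals Receiver 1 30.2, Receiver 2 6.9, Receiver 3 52.7 → max 52.7 km
Location 2: residuals Receiver 1 2.4, Receiver 2 15.3, Receiver 3 11.0 → max 15.3 km
Location 3: residuals Receiver 1 0.0, Receiver 2 0.1, Receiver 3 0.0 → max 0.1 km
Only Location 3 has all residuals ≈ 0.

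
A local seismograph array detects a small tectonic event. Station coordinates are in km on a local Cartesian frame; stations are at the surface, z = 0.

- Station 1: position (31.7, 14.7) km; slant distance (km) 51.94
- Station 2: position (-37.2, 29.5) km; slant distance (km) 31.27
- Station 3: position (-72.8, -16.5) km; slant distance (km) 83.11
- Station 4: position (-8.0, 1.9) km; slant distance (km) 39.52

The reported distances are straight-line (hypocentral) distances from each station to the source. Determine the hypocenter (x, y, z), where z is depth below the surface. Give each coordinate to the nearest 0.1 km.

Each station gives a sphere (x−x_i)² + (y−y_i)² + z² = d_i² (stations at z=0).
Subtracting the Station 1 sphere from Station 2 and Station 3: z² cancels, leaving linear equations in x and y:
-137.8 x + 29.6 y = 2753.06
-209.0 x − 62.4 y = 141.60
Solving: x ≈ -11.903, y ≈ 37.597 km (keep extra digits for the depth step; rounded: -11.9, 37.6).
Then from the Station 1 sphere: z² = 51.94² − (x − 31.7)² − (y − 14.7)² with x = -11.903, y = 37.597, so z ≈ 16.501 ≈ 16.5 km.

(-11.9, 37.6, 16.5)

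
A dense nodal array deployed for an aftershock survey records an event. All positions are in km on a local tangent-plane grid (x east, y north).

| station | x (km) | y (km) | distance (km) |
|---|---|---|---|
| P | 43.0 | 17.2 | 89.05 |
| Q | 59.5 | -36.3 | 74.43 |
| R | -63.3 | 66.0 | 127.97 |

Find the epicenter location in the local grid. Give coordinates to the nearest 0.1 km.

Circle about each station: (x − 43.0)² + (y − 17.2)² = 89.05²; (x − 59.5)² + (y + 36.3)² = 74.43²; (x + 63.3)² + (y − 66.0)² = 127.97².
Subtracting pairs of circle equations eliminates x²+y² and gives linear equations (the radical axes):
33.0 x − 107.0 y = 5103.18
-212.6 x + 97.6 y = -2228.37
Solving the 2×2 system: x ≈ -13.3, y ≈ -51.8 km.

x ≈ -13.3 km, y ≈ -51.8 km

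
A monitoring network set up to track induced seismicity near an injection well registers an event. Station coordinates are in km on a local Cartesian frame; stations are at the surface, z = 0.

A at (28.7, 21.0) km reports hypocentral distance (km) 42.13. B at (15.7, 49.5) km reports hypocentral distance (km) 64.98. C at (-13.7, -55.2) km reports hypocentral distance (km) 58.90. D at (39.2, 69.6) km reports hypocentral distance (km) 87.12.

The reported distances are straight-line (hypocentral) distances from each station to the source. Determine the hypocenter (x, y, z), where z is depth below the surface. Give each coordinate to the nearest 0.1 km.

Each station gives a sphere (x−x_i)² + (y−y_i)² + z² = d_i² (stations at z=0).
Subtracting the A sphere from B and C: z² cancels, leaving linear equations in x and y:
-26.0 x + 57.0 y = -1015.41
-84.8 x − 152.4 y = 275.77
Solving: x ≈ 15.806, y ≈ -10.604 km (keep extra digits for the depth step; rounded: 15.8, -10.6).
Then from the A sphere: z² = 42.13² − (x − 28.7)² − (y − 21.0)² with x = 15.806, y = -10.604, so z ≈ 24.696 ≈ 24.7 km.

(15.8, -10.6, 24.7)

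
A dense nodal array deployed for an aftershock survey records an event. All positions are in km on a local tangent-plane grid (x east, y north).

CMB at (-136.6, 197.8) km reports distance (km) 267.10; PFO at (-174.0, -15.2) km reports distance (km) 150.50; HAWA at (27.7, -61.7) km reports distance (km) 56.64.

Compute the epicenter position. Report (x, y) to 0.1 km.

-26.6 km east, -45.6 km north

Circle about each station: (x + 136.6)² + (y − 197.8)² = 267.10²; (x + 174.0)² + (y + 15.2)² = 150.50²; (x − 27.7)² + (y + 61.7)² = 56.64².
Subtracting the CMB equation from the PFO and HAWA equations removes the quadratic terms:
-74.8 x − 426.0 y = 21414.80
328.6 x − 519.0 y = 14924.10
Solving the 2×2 system: x ≈ -26.6, y ≈ -45.6 km.
Check against CMB (with the unrounded x, y): √((x + 136.6)²+(y − 197.8)²) = 267.10 ≈ 267.10 km. ✓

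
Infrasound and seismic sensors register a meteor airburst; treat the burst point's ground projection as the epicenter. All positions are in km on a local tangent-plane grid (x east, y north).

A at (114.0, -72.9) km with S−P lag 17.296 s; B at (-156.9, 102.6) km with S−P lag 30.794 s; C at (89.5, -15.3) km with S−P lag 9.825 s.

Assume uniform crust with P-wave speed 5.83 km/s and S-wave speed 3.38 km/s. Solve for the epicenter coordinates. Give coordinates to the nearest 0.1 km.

Distance from S−P lag: d = Δt · v_P v_S / (v_P − v_S) = Δt · (5.83·3.38)/(5.83−3.38) ≈ 8.0430·Δt.
So d_A = 139.11, d_B = 247.68, d_C = 79.02 km.
Circle about each station: (x − 114.0)² + (y + 72.9)² = 139.11²; (x + 156.9)² + (y − 102.6)² = 247.68²; (x − 89.5)² + (y + 15.3)² = 79.02².
Subtracting the A equation from the B and C equations removes the quadratic terms:
-541.8 x + 351.0 y = -25159.83
-49.0 x + 115.2 y = 3041.36
Solving the 2×2 system: x ≈ 87.7, y ≈ 63.7 km.
Check against A (with the unrounded x, y): √((x − 114.0)²+(y + 72.9)²) = 139.11 ≈ 139.11 km. ✓

x ≈ 87.7 km, y ≈ 63.7 km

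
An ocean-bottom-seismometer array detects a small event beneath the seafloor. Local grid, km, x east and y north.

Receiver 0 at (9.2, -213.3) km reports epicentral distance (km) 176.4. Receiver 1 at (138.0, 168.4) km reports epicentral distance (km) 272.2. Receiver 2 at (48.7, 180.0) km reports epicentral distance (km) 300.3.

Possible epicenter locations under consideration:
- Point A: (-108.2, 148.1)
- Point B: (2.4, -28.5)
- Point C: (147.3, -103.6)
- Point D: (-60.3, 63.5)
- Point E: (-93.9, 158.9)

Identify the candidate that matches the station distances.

For each candidate, compare |candidate − station| to the reported distance:
Point A: residuals Receiver 0 203.6, Receiver 1 25.2, Receiver 2 140.2 → max 203.6 km
Point B: residuals Receiver 0 8.5, Receiver 1 33.1, Receiver 2 86.7 → max 86.7 km
Point C: residuals Receiver 0 0.0, Receiver 1 0.0, Receiver 2 0.0 → max 0.0 km
Point D: residuals Receiver 0 109.0, Receiver 1 47.9, Receiver 2 140.8 → max 140.8 km
Point E: residuals Receiver 0 209.8, Receiver 1 40.1, Receiver 2 156.1 → max 209.8 km
Only Point C has all residuals ≈ 0.

Point C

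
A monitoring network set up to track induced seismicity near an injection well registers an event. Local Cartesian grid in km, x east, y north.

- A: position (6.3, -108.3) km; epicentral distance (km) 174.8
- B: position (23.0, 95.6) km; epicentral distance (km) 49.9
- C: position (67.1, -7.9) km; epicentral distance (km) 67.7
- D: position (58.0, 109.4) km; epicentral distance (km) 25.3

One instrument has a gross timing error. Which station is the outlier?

Solve using three stations at a time. Using A, B, C (subtract circle equations pairwise → linear system) gives (x, y) ≈ (56.9, 59.0).
Distances from that point to each station vs reported:
  A: calculated 174.8 vs reported 174.8 → residual 0.0 km
  B: calculated 49.9 vs reported 49.9 → residual 0.0 km
  C: calculated 67.7 vs reported 67.7 → residual 0.0 km
  D: calculated 50.4 vs reported 25.3 → residual 25.1 km
A, B, C are mutually consistent (residuals ≈ 0); D is off by 25.1 km.

D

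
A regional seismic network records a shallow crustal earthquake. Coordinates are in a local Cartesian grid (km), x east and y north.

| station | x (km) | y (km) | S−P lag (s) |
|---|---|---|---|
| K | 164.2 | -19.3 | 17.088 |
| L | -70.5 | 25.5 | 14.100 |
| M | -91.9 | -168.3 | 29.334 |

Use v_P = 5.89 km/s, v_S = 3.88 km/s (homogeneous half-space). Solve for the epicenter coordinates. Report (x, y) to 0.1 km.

Distance from S−P lag: d = Δt · v_P v_S / (v_P − v_S) = Δt · (5.89·3.88)/(5.89−3.88) ≈ 11.3698·Δt.
So d_K = 194.29, d_L = 160.31, d_M = 333.52 km.
Circle about each station: (x − 164.2)² + (y + 19.3)² = 194.29²; (x + 70.5)² + (y − 25.5)² = 160.31²; (x + 91.9)² + (y + 168.3)² = 333.52².
Subtracting pairs of circle equations eliminates x²+y² and gives linear equations (the radical axes):
-469.4 x + 89.6 y = -9664.32
-512.2 x − 298.0 y = -64050.62
Solving the 2×2 system: x ≈ 46.4, y ≈ 135.2 km.

(46.4, 135.2)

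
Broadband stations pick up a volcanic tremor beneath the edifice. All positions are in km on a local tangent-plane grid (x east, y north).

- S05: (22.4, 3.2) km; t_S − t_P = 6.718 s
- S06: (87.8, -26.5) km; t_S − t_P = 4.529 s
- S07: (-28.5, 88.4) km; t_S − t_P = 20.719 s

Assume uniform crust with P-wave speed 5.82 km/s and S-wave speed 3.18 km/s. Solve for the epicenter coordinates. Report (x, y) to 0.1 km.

Distance from S−P lag: d = Δt · v_P v_S / (v_P − v_S) = Δt · (5.82·3.18)/(5.82−3.18) ≈ 7.0105·Δt.
So d_S05 = 47.10, d_S06 = 31.75, d_S07 = 145.25 km.
Circle about each station: (x − 22.4)² + (y − 3.2)² = 47.10²; (x − 87.8)² + (y + 26.5)² = 31.75²; (x + 28.5)² + (y − 88.4)² = 145.25².
Subtracting the S05 equation from the S06 and S07 equations removes the quadratic terms:
130.8 x − 59.4 y = 9109.44
-101.8 x + 170.4 y = -10764.34
Solving the 2×2 system: x ≈ 56.2, y ≈ -29.6 km.
Check against S05 (with the unrounded x, y): √((x − 22.4)²+(y − 3.2)²) = 47.10 ≈ 47.10 km. ✓

56.2 km east, -29.6 km north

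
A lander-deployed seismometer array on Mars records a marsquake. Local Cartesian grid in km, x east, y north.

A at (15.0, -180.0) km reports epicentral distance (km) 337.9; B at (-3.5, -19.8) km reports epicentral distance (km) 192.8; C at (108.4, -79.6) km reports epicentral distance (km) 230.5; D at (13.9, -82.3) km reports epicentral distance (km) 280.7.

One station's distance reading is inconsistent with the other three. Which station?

Solve using three stations at a time. Using A, B, C (subtract circle equations pairwise → linear system) gives (x, y) ≈ (87.8, 149.9).
Distances from that point to each station vs reported:
  A: calculated 337.9 vs reported 337.9 → residual 0.0 km
  B: calculated 192.7 vs reported 192.8 → residual 0.1 km
  C: calculated 230.4 vs reported 230.5 → residual 0.1 km
  D: calculated 243.7 vs reported 280.7 → residual 37.0 km
A, B, C are mutually consistent (residuals ≈ 0); D is off by 37.0 km.

D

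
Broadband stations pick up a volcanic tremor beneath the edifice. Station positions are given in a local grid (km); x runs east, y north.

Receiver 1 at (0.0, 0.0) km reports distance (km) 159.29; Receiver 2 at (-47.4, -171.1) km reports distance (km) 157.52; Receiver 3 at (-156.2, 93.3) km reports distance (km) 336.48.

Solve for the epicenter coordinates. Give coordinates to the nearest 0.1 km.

Circle about each station: x² + y² = 159.29²; (x + 47.4)² + (y + 171.1)² = 157.52²; (x + 156.2)² + (y − 93.3)² = 336.48².
Subtracting the Receiver 1 equation from the Receiver 2 and Receiver 3 equations removes the quadratic terms:
-94.8 x − 342.2 y = 32082.72
-312.4 x + 186.6 y = -54742.16
Solving the 2×2 system: x ≈ 102.3, y ≈ -122.1 km.

102.3 km east, -122.1 km north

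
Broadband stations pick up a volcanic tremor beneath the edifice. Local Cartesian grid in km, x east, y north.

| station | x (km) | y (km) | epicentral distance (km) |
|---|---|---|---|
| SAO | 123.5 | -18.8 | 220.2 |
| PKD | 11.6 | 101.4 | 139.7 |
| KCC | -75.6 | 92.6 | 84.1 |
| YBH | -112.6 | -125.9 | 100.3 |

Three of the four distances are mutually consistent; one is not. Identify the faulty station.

Solve using three stations at a time. Using SAO, PKD, KCC (subtract circle equations pairwise → linear system) gives (x, y) ≈ (-94.7, 10.8).
Distances from that point to each station vs reported:
  SAO: calculated 220.2 vs reported 220.2 → residual 0.0 km
  PKD: calculated 139.6 vs reported 139.7 → residual 0.1 km
  KCC: calculated 84.0 vs reported 84.1 → residual 0.1 km
  YBH: calculated 137.9 vs reported 100.3 → residual 37.6 km
SAO, PKD, KCC are mutually consistent (residuals ≈ 0); YBH is off by 37.6 km.

YBH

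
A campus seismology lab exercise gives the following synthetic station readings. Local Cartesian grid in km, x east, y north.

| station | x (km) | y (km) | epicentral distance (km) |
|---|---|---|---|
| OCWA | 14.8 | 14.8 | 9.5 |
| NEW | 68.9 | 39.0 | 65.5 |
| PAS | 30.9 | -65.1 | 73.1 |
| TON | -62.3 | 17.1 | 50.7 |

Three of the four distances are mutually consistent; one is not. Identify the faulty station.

Solve using three stations at a time. Using OCWA, NEW, PAS (subtract circle equations pairwise → linear system) gives (x, y) ≈ (12.5, 5.6).
Distances from that point to each station vs reported:
  OCWA: calculated 9.4 vs reported 9.5 → residual 0.1 km
  NEW: calculated 65.5 vs reported 65.5 → residual 0.0 km
  PAS: calculated 73.1 vs reported 73.1 → residual 0.0 km
  TON: calculated 75.7 vs reported 50.7 → residual 25.0 km
OCWA, NEW, PAS are mutually consistent (residuals ≈ 0); TON is off by 25.0 km.

TON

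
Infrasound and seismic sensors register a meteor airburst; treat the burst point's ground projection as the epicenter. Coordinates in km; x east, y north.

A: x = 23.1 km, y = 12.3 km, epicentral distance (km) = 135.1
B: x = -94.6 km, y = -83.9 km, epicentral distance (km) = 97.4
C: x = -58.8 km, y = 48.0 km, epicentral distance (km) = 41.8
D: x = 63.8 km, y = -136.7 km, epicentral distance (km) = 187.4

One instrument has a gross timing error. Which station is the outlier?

Solve using three stations at a time. Using B, C, D (subtract circle equations pairwise → linear system) gives (x, y) ≈ (-57.5, 6.2).
Distances from that point to each station vs reported:
  A: calculated 80.8 vs reported 135.1 → residual 54.3 km
  B: calculated 97.4 vs reported 97.4 → residual 0.0 km
  C: calculated 41.8 vs reported 41.8 → residual 0.0 km
  D: calculated 187.4 vs reported 187.4 → residual 0.0 km
B, C, D are mutually consistent (residuals ≈ 0); A is off by 54.3 km.

A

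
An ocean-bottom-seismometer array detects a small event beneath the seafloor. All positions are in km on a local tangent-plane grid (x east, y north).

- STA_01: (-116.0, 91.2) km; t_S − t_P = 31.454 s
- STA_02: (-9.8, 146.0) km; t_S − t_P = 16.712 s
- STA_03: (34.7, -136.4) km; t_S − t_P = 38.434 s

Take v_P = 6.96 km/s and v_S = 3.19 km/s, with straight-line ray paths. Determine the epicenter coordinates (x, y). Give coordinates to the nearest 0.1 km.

Distance from S−P lag: d = Δt · v_P v_S / (v_P − v_S) = Δt · (6.96·3.19)/(6.96−3.19) ≈ 5.8892·Δt.
So d_STA_01 = 185.24, d_STA_02 = 98.42, d_STA_03 = 226.35 km.
Circle about each station: (x + 116.0)² + (y − 91.2)² = 185.24²; (x + 9.8)² + (y − 146.0)² = 98.42²; (x − 34.7)² + (y + 136.4)² = 226.35².
Subtracting the STA_01 equation from the STA_02 and STA_03 equations removes the quadratic terms:
212.4 x + 109.6 y = 24265.96
301.4 x − 455.2 y = -18884.85
Solving the 2×2 system: x ≈ 69.2, y ≈ 87.3 km.

x ≈ 69.2 km, y ≈ 87.3 km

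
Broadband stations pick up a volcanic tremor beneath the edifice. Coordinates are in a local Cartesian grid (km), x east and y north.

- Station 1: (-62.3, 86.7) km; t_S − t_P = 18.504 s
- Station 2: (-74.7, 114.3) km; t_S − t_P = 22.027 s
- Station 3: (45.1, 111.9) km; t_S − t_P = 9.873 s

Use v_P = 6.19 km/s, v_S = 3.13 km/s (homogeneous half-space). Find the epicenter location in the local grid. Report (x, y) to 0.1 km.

Distance from S−P lag: d = Δt · v_P v_S / (v_P − v_S) = Δt · (6.19·3.13)/(6.19−3.13) ≈ 6.3316·Δt.
So d_Station 1 = 117.16, d_Station 2 = 139.47, d_Station 3 = 62.51 km.
Circle about each station: (x + 62.3)² + (y − 86.7)² = 117.16²; (x + 74.7)² + (y − 114.3)² = 139.47²; (x − 45.1)² + (y − 111.9)² = 62.51².
Subtracting pairs of circle equations eliminates x²+y² and gives linear equations (the radical axes):
-24.8 x + 55.2 y = 1520.98
214.8 x + 50.4 y = 12976.41
Solving the 2×2 system: x ≈ 48.8, y ≈ 49.5 km.
Check against Station 1 (with the unrounded x, y): √((x + 62.3)²+(y − 86.7)²) = 117.17 ≈ 117.16 km. ✓

(48.8, 49.5)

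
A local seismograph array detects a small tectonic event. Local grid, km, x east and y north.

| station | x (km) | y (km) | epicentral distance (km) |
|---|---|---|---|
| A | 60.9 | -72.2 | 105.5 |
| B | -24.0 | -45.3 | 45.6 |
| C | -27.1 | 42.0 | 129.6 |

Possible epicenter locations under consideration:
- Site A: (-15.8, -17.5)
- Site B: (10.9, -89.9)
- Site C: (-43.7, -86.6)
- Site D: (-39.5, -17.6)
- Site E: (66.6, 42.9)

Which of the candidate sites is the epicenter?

Site C

For each candidate, compare |candidate − station| to the reported distance:
Site A: residuals A 11.3, B 16.6, C 69.0 → max 69.0 km
Site B: residuals A 52.5, B 11.0, C 7.7 → max 52.5 km
Site C: residuals A 0.1, B 0.2, C 0.1 → max 0.2 km
Site D: residuals A 8.8, B 13.9, C 68.7 → max 68.7 km
Site E: residuals A 9.7, B 80.8, C 35.9 → max 80.8 km
Only Site C has all residuals ≈ 0.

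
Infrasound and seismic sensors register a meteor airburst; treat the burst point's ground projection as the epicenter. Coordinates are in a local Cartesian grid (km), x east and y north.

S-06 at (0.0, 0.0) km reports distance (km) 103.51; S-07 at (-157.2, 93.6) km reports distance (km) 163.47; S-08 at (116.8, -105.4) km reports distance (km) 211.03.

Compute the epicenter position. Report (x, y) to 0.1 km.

-88.0 km east, -54.5 km north

Circle about each station: x² + y² = 103.51²; (x + 157.2)² + (y − 93.6)² = 163.47²; (x − 116.8)² + (y + 105.4)² = 211.03².
Subtracting the S-06 equation from the S-07 and S-08 equations removes the quadratic terms:
-314.4 x + 187.2 y = 17464.68
233.6 x − 210.8 y = -9067.94
Solving the 2×2 system: x ≈ -88.0, y ≈ -54.5 km.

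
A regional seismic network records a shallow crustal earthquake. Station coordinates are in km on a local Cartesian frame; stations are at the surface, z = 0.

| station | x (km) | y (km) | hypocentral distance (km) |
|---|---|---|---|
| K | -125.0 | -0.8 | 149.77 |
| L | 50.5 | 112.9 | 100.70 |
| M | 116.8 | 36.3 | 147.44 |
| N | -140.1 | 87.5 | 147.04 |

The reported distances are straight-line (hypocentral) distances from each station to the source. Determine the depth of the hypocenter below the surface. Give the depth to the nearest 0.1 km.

depth ≈ 66.9 km

Each station gives a sphere (x−x_i)² + (y−y_i)² + z² = d_i² (stations at z=0).
Subtracting the K sphere from L and M: z² cancels, leaving linear equations in x and y:
351.0 x + 227.4 y = 11961.58
483.6 x + 74.2 y = 26.79
Solving: x ≈ -10.503, y ≈ 68.813 km (keep extra digits for the depth step; rounded: -10.5, 68.8).
Then from the K sphere: z² = 149.77² − (x + 125.0)² − (y + 0.8)² with x = -10.503, y = 68.813, so z ≈ 66.899 ≈ 66.9 km.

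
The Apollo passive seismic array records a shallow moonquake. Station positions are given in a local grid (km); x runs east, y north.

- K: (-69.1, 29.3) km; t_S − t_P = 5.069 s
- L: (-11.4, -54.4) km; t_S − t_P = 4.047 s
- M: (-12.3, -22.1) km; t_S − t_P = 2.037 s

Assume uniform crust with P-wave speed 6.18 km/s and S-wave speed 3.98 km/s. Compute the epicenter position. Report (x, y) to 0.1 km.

(-34.0, -15.2)

Distance from S−P lag: d = Δt · v_P v_S / (v_P − v_S) = Δt · (6.18·3.98)/(6.18−3.98) ≈ 11.1802·Δt.
So d_K = 56.67, d_L = 45.25, d_M = 22.77 km.
Circle about each station: (x + 69.1)² + (y − 29.3)² = 56.67²; (x + 11.4)² + (y + 54.4)² = 45.25²; (x + 12.3)² + (y + 22.1)² = 22.77².
Subtracting the K equation from the L and M equations removes the quadratic terms:
115.4 x − 167.4 y = -1380.05
113.6 x − 102.8 y = -2300.58
Solving the 2×2 system: x ≈ -34.0, y ≈ -15.2 km.
Check against K (with the unrounded x, y): √((x + 69.1)²+(y − 29.3)²) = 56.67 ≈ 56.67 km. ✓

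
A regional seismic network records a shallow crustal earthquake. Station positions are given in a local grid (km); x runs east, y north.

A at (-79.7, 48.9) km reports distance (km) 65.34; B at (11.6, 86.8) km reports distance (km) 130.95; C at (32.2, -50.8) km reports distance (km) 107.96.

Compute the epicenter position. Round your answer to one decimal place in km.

(-69.9, -15.7)

Circle about each station: (x + 79.7)² + (y − 48.9)² = 65.34²; (x − 11.6)² + (y − 86.8)² = 130.95²; (x − 32.2)² + (y + 50.8)² = 107.96².
Subtracting pairs of circle equations eliminates x²+y² and gives linear equations (the radical axes):
182.6 x + 75.8 y = -13953.09
223.8 x − 199.4 y = -12511.87
Solving the 2×2 system: x ≈ -69.9, y ≈ -15.7 km.
Check against A (with the unrounded x, y): √((x + 79.7)²+(y − 48.9)²) = 65.34 ≈ 65.34 km. ✓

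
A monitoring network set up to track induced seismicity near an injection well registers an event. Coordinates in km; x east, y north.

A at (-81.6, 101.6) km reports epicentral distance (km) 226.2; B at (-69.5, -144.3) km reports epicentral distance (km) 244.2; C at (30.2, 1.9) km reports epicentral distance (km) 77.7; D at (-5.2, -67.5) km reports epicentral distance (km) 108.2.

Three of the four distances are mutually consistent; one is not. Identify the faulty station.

B

Solve using three stations at a time. Using A, C, D (subtract circle equations pairwise → linear system) gives (x, y) ≈ (98.2, -35.7).
Distances from that point to each station vs reported:
  A: calculated 226.2 vs reported 226.2 → residual 0.0 km
  B: calculated 199.8 vs reported 244.2 → residual 44.4 km
  C: calculated 77.7 vs reported 77.7 → residual 0.0 km
  D: calculated 108.2 vs reported 108.2 → residual 0.0 km
A, C, D are mutually consistent (residuals ≈ 0); B is off by 44.4 km.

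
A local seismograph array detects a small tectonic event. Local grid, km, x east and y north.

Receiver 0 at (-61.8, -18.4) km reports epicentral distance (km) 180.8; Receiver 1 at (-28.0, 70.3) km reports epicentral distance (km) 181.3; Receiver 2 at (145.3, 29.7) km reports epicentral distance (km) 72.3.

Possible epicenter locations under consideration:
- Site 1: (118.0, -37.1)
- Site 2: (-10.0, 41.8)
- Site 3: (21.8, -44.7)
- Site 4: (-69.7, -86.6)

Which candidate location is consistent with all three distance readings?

For each candidate, compare |candidate − station| to the reported distance:
Site 1: residuals Receiver 0 0.0, Receiver 1 0.1, Receiver 2 0.1 → max 0.1 km
Site 2: residuals Receiver 0 101.4, Receiver 1 147.6, Receiver 2 83.5 → max 147.6 km
Site 3: residuals Receiver 0 93.2, Receiver 1 56.0, Receiver 2 71.9 → max 93.2 km
Site 4: residuals Receiver 0 112.1, Receiver 1 19.0, Receiver 2 172.1 → max 172.1 km
Only Site 1 has all residuals ≈ 0.

Site 1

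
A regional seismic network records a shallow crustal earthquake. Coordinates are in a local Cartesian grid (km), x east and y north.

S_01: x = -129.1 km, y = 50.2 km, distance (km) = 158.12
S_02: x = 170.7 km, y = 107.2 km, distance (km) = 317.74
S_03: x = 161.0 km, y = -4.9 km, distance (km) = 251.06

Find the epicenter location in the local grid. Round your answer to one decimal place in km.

(-72.4, -97.4)

Circle about each station: (x + 129.1)² + (y − 50.2)² = 158.12²; (x − 170.7)² + (y − 107.2)² = 317.74²; (x − 161.0)² + (y + 4.9)² = 251.06².
Subtracting the S_01 equation from the S_02 and S_03 equations removes the quadratic terms:
599.6 x + 114.0 y = -54513.29
580.2 x − 110.2 y = -31271.03
Solving the 2×2 system: x ≈ -72.4, y ≈ -97.4 km.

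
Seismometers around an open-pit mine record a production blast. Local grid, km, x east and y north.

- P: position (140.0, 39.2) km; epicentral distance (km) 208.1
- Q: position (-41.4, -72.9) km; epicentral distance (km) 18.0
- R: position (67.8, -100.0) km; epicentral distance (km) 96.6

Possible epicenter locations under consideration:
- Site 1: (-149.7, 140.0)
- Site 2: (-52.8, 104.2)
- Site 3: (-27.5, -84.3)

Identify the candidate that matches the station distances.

For each candidate, compare |candidate − station| to the reported distance:
Site 1: residuals P 98.6, Q 220.9, R 227.3 → max 227.3 km
Site 2: residuals P 4.6, Q 159.5, R 140.6 → max 159.5 km
Site 3: residuals P 0.0, Q 0.0, R 0.0 → max 0.0 km
Only Site 3 has all residuals ≈ 0.

Site 3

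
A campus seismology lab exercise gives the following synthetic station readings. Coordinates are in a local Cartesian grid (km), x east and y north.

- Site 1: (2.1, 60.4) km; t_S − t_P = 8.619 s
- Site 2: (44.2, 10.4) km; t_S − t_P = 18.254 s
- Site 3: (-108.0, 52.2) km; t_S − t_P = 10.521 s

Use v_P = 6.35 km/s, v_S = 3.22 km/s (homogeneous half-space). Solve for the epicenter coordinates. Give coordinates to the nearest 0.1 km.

(-48.1, 85.9)

Distance from S−P lag: d = Δt · v_P v_S / (v_P − v_S) = Δt · (6.35·3.22)/(6.35−3.22) ≈ 6.5326·Δt.
So d_Site 1 = 56.30, d_Site 2 = 119.25, d_Site 3 = 68.73 km.
Circle about each station: (x − 2.1)² + (y − 60.4)² = 56.30²; (x − 44.2)² + (y − 10.4)² = 119.25²; (x + 108.0)² + (y − 52.2)² = 68.73².
Subtracting pairs of circle equations eliminates x²+y² and gives linear equations (the radical axes):
84.2 x − 100.0 y = -12641.64
-220.2 x − 16.4 y = 9182.15
Solving the 2×2 system: x ≈ -48.1, y ≈ 85.9 km.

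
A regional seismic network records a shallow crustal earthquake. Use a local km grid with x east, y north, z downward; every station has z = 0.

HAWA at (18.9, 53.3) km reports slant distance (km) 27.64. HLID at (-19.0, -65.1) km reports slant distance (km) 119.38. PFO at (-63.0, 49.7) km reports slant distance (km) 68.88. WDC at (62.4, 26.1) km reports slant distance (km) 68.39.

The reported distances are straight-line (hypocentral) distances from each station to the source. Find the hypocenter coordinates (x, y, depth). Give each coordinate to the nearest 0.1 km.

Each station gives a sphere (x−x_i)² + (y−y_i)² + z² = d_i² (stations at z=0).
Subtracting the HAWA sphere from HLID and PFO: z² cancels, leaving linear equations in x and y:
-75.8 x − 236.8 y = -12086.70
-163.8 x − 7.2 y = -739.49
Solving: x ≈ 2.303, y ≈ 50.304 km (keep extra digits for the depth step; rounded: 2.3, 50.3).
Then from the HAWA sphere: z² = 27.64² − (x − 18.9)² − (y − 53.3)² with x = 2.303, y = 50.304, so z ≈ 21.898 ≈ 21.9 km.

(2.3, 50.3, 21.9)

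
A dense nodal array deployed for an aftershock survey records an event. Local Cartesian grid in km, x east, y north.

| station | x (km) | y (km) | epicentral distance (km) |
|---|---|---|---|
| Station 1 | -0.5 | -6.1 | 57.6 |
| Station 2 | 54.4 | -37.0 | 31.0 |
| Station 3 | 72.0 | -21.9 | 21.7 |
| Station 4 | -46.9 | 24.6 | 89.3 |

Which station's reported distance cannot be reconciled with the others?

Solve using three stations at a time. Using Station 1, Station 2, Station 3 (subtract circle equations pairwise → linear system) gives (x, y) ≈ (57.1, -6.1).
Distances from that point to each station vs reported:
  Station 1: calculated 57.6 vs reported 57.6 → residual 0.0 km
  Station 2: calculated 31.0 vs reported 31.0 → residual 0.0 km
  Station 3: calculated 21.7 vs reported 21.7 → residual 0.0 km
  Station 4: calculated 108.4 vs reported 89.3 → residual 19.1 km
Station 1, Station 2, Station 3 are mutually consistent (residuals ≈ 0); Station 4 is off by 19.1 km.

Station 4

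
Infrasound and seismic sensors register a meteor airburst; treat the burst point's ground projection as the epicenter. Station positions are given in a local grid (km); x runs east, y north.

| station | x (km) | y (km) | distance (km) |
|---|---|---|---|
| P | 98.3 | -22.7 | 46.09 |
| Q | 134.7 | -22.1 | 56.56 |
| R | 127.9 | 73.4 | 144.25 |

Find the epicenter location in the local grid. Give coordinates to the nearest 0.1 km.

102.5 km east, -68.6 km north

Circle about each station: (x − 98.3)² + (y + 22.7)² = 46.09²; (x − 134.7)² + (y + 22.1)² = 56.56²; (x − 127.9)² + (y − 73.4)² = 144.25².
Subtracting the P equation from the Q and R equations removes the quadratic terms:
72.8 x + 1.2 y = 7379.57
59.2 x + 192.2 y = -7115.98
Solving the 2×2 system: x ≈ 102.5, y ≈ -68.6 km.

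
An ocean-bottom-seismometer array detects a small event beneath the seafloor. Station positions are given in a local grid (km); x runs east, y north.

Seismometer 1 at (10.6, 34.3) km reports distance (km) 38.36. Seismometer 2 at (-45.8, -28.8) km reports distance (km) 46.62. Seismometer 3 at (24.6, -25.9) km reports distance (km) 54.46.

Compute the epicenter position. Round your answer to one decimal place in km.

Circle about each station: (x − 10.6)² + (y − 34.3)² = 38.36²; (x + 45.8)² + (y + 28.8)² = 46.62²; (x − 24.6)² + (y + 25.9)² = 54.46².
Subtracting the Seismometer 1 equation from the Seismometer 2 and Seismometer 3 equations removes the quadratic terms:
-112.8 x − 126.2 y = 936.30
28.0 x − 120.4 y = -1507.28
Solving the 2×2 system: x ≈ -17.7, y ≈ 8.4 km.

x ≈ -17.7 km, y ≈ 8.4 km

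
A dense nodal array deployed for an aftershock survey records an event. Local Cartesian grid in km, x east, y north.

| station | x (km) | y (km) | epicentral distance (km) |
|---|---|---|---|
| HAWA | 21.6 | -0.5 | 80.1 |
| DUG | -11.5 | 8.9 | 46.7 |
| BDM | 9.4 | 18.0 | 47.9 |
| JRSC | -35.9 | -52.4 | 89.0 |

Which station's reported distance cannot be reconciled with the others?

BDM

Solve using three stations at a time. Using HAWA, DUG, JRSC (subtract circle equations pairwise → linear system) gives (x, y) ≈ (-50.0, 35.5).
Distances from that point to each station vs reported:
  HAWA: calculated 80.2 vs reported 80.1 → residual 0.1 km
  DUG: calculated 46.8 vs reported 46.7 → residual 0.1 km
  BDM: calculated 62.0 vs reported 47.9 → residual 14.1 km
  JRSC: calculated 89.1 vs reported 89.0 → residual 0.1 km
HAWA, DUG, JRSC are mutually consistent (residuals ≈ 0); BDM is off by 14.1 km.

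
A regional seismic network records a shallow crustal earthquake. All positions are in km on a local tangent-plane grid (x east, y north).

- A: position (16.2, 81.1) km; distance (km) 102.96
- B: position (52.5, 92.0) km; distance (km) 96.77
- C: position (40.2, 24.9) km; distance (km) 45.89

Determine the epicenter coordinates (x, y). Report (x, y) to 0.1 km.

Circle about each station: (x − 16.2)² + (y − 81.1)² = 102.96²; (x − 52.5)² + (y − 92.0)² = 96.77²; (x − 40.2)² + (y − 24.9)² = 45.89².
Subtracting the A equation from the B and C equations removes the quadratic terms:
72.6 x + 21.8 y = 5616.93
48.0 x − 112.4 y = 3891.27
Solving the 2×2 system: x ≈ 77.8, y ≈ -1.4 km.
Check against A (with the unrounded x, y): √((x − 16.2)²+(y − 81.1)²) = 102.95 ≈ 102.96 km. ✓

(77.8, -1.4)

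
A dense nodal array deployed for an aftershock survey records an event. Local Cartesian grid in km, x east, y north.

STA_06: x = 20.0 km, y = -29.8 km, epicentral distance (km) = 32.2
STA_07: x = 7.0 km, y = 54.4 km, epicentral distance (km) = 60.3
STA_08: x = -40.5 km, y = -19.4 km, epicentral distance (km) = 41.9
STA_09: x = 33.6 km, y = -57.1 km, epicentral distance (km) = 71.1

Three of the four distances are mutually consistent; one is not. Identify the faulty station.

STA_09

Solve using three stations at a time. Using STA_06, STA_07, STA_08 (subtract circle equations pairwise → linear system) gives (x, y) ≈ (-1.0, -5.4).
Distances from that point to each station vs reported:
  STA_06: calculated 32.2 vs reported 32.2 → residual 0.0 km
  STA_07: calculated 60.3 vs reported 60.3 → residual 0.0 km
  STA_08: calculated 41.9 vs reported 41.9 → residual 0.0 km
  STA_09: calculated 62.2 vs reported 71.1 → residual 8.9 km
STA_06, STA_07, STA_08 are mutually consistent (residuals ≈ 0); STA_09 is off by 8.9 km.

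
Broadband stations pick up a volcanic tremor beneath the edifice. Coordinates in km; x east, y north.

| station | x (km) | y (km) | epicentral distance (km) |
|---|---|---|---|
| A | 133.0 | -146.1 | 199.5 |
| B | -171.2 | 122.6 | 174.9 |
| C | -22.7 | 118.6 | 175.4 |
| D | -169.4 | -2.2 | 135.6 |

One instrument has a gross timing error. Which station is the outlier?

B

Solve using three stations at a time. Using A, C, D (subtract circle equations pairwise → linear system) gives (x, y) ≈ (-44.7, -55.4).
Distances from that point to each station vs reported:
  A: calculated 199.5 vs reported 199.5 → residual 0.0 km
  B: calculated 218.4 vs reported 174.9 → residual 43.5 km
  C: calculated 175.4 vs reported 175.4 → residual 0.0 km
  D: calculated 135.6 vs reported 135.6 → residual 0.0 km
A, C, D are mutually consistent (residuals ≈ 0); B is off by 43.5 km.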